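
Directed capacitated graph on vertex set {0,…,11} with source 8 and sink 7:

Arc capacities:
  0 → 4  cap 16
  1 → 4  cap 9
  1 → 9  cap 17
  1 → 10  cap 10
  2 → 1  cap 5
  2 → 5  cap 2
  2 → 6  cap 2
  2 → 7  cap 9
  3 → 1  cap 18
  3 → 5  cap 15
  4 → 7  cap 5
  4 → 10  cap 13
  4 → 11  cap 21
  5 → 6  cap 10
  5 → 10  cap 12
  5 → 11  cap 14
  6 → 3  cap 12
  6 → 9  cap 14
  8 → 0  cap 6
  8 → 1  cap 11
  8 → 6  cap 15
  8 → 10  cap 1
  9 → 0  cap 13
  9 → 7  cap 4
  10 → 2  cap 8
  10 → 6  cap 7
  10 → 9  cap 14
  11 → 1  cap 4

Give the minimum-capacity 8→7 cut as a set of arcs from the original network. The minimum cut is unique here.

Min-cut arcs: {(4,7), (9,7), (10,2)} (total capacity 17)

augment #1: 8→0→4→7 push 5
augment #2: 8→1→9→7 push 4
augment #3: 8→10→2→7 push 1
augment #4: 8→1→10→2→7 push 7
max flow = 17; residual-reachable set from 8 gives S-side
cut edges (S→T): {(4,7), (9,7), (10,2)} total cap 17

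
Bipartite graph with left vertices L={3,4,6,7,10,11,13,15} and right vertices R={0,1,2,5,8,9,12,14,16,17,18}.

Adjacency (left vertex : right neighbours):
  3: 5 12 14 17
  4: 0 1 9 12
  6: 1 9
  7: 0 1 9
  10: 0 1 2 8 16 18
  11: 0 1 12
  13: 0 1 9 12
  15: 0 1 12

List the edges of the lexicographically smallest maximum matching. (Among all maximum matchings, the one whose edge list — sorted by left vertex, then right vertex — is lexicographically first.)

|M| = 6 (so the lex-smallest maximum matching has 6 edges)
process left vertices in ascending order; for each, take the smallest-labelled available neighbour that still permits 6 edges overall, or leave it unmatched if none does
lex-smallest matching: {3-5, 4-0, 6-1, 7-9, 10-2, 11-12}

Lex-smallest maximum matching: {(3,5), (4,0), (6,1), (7,9), (10,2), (11,12)}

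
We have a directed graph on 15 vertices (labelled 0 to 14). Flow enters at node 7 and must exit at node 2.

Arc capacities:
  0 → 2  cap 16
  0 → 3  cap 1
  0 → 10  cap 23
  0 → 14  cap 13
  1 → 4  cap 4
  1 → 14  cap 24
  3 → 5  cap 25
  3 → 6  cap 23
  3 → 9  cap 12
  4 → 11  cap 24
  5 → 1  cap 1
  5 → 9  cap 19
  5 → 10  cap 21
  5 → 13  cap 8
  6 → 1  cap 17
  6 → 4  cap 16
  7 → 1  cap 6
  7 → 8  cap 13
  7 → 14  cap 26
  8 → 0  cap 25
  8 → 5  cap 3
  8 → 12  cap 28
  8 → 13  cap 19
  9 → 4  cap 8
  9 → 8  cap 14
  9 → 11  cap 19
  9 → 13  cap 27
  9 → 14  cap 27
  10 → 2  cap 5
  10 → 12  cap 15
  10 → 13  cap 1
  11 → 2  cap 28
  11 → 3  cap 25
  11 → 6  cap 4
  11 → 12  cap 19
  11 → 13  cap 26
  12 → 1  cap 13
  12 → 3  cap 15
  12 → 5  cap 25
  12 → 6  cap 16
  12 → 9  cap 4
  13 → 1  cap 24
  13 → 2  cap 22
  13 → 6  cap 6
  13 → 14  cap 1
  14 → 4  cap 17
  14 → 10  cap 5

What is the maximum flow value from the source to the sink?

Maximum flow value: 39

augment #1: 7→8→0→2 bottleneck 13, total now 13
augment #2: 7→14→10→2 bottleneck 5, total now 18
augment #3: 7→1→4→11→2 bottleneck 4, total now 22
augment #4: 7→14→4→11→2 bottleneck 17, total now 39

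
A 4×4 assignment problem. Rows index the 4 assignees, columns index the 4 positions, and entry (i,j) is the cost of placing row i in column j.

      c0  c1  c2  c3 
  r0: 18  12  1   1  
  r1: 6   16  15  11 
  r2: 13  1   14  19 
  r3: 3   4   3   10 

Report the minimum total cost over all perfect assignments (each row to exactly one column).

optimal assignment: row0→col3 (cost 1), row1→col0 (cost 6), row2→col1 (cost 1), row3→col2 (cost 3)
total = 1 + 6 + 1 + 3 = 11

Minimum assignment cost: 11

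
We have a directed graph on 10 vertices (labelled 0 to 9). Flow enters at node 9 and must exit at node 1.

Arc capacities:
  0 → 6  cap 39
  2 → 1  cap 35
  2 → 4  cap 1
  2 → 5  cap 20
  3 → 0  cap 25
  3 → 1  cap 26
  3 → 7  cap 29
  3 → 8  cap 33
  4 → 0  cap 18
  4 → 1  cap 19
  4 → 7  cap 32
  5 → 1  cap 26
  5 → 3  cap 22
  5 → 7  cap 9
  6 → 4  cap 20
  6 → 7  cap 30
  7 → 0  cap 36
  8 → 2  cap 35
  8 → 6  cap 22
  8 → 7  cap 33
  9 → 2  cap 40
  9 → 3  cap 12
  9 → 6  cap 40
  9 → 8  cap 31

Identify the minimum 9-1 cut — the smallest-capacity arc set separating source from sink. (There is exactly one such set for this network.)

Min-cut arcs: {(2,1), (2,5), (4,1), (9,3)} (total capacity 86)

augment #1: 9→2→1 push 35
augment #2: 9→3→1 push 12
augment #3: 9→2→4→1 push 1
augment #4: 9→2→5→1 push 4
augment #5: 9→6→4→1 push 18
augment #6: 9→8→2→5→1 push 16
max flow = 86; residual-reachable set from 9 gives S-side
cut edges (S→T): {(2,1), (2,5), (4,1), (9,3)} total cap 86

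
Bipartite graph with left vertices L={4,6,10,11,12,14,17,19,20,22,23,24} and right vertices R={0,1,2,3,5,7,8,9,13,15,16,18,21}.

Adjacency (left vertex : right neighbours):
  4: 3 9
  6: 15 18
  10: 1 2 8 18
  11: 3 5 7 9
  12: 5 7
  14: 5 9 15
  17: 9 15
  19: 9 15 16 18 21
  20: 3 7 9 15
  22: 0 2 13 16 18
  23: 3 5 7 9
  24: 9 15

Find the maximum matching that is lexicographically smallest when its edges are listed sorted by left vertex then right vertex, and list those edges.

|M| = 9 (so the lex-smallest maximum matching has 9 edges)
process left vertices in ascending order; for each, take the smallest-labelled available neighbour that still permits 9 edges overall, or leave it unmatched if none does
lex-smallest matching: {4-3, 6-18, 10-1, 11-5, 12-7, 14-9, 17-15, 19-16, 22-0}

Lex-smallest maximum matching: {(4,3), (6,18), (10,1), (11,5), (12,7), (14,9), (17,15), (19,16), (22,0)}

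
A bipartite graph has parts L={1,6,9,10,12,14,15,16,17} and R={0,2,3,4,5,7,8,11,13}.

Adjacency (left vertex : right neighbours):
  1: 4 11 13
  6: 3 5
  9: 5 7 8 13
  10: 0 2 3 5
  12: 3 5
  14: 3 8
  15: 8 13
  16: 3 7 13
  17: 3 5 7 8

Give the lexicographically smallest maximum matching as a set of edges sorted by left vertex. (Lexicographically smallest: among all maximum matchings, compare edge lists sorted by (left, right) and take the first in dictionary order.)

|M| = 7 (so the lex-smallest maximum matching has 7 edges)
process left vertices in ascending order; for each, take the smallest-labelled available neighbour that still permits 7 edges overall, or leave it unmatched if none does
lex-smallest matching: {1-4, 6-3, 9-5, 10-0, 14-8, 15-13, 16-7}

Lex-smallest maximum matching: {(1,4), (6,3), (9,5), (10,0), (14,8), (15,13), (16,7)}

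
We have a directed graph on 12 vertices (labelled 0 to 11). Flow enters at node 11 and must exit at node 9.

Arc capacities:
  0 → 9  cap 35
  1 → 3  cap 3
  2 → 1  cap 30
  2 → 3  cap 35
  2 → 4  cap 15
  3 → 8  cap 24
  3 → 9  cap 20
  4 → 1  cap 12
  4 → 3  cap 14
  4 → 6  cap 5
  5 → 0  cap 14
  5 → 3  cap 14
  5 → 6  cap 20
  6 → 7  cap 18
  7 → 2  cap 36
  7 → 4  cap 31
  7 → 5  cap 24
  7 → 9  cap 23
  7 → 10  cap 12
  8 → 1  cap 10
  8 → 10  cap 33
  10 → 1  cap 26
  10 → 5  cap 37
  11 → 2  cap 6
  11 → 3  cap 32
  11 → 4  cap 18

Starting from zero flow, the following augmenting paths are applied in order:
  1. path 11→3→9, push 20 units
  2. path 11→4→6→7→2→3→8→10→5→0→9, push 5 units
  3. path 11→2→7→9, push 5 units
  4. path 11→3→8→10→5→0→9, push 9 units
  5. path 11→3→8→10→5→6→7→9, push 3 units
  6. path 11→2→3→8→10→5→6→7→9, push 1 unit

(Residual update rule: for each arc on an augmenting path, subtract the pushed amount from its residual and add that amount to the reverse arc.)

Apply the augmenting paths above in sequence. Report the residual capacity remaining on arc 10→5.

after path 1 (11→3→9, push 20): res(10,5)=37
after path 2 (11→4→6→7→2→3→8→10→5→0→9, push 5): res(10,5)=32
after path 3 (11→2→7→9, push 5): res(10,5)=32
after path 4 (11→3→8→10→5→0→9, push 9): res(10,5)=23
after path 5 (11→3→8→10→5→6→7→9, push 3): res(10,5)=20
after path 6 (11→2→3→8→10→5→6→7→9, push 1): res(10,5)=19

Residual capacity of (10,5): 19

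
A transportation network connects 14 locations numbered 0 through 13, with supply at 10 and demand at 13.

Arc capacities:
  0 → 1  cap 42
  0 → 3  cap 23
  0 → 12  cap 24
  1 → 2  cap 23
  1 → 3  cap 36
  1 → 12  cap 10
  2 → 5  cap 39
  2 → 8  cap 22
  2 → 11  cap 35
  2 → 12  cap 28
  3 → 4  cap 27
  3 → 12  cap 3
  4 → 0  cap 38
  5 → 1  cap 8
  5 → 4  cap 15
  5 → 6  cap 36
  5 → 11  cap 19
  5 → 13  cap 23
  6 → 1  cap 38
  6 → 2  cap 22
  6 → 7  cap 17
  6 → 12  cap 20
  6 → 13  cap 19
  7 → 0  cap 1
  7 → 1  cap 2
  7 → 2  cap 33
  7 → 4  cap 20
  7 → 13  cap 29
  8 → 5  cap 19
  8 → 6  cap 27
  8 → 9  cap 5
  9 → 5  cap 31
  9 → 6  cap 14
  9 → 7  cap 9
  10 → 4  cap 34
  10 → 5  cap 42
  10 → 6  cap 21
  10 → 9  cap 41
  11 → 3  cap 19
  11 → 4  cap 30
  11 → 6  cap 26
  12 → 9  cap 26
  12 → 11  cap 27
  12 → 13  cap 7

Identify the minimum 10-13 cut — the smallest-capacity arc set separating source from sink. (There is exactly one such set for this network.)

Min-cut arcs: {(5,13), (6,7), (6,13), (9,7), (12,13)} (total capacity 75)

augment #1: 10→5→13 push 23
augment #2: 10→6→13 push 19
augment #3: 10→6→7→13 push 2
augment #4: 10→9→7→13 push 9
augment #5: 10→4→0→12→13 push 7
augment #6: 10→5→6→7→13 push 15
max flow = 75; residual-reachable set from 10 gives S-side
cut edges (S→T): {(5,13), (6,7), (6,13), (9,7), (12,13)} total cap 75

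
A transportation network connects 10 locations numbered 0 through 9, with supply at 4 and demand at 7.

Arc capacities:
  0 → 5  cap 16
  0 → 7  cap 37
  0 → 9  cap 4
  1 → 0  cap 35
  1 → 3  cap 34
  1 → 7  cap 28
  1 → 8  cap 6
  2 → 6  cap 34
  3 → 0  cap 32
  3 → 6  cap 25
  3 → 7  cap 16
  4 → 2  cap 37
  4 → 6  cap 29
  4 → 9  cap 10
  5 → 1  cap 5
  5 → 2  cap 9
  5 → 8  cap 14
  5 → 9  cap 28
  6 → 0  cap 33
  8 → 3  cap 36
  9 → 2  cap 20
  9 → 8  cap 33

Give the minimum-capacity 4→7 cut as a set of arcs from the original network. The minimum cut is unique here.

Min-cut arcs: {(4,9), (6,0)} (total capacity 43)

augment #1: 4→6→0→7 push 29
augment #2: 4→2→6→0→7 push 4
augment #3: 4→9→8→3→7 push 10
max flow = 43; residual-reachable set from 4 gives S-side
cut edges (S→T): {(4,9), (6,0)} total cap 43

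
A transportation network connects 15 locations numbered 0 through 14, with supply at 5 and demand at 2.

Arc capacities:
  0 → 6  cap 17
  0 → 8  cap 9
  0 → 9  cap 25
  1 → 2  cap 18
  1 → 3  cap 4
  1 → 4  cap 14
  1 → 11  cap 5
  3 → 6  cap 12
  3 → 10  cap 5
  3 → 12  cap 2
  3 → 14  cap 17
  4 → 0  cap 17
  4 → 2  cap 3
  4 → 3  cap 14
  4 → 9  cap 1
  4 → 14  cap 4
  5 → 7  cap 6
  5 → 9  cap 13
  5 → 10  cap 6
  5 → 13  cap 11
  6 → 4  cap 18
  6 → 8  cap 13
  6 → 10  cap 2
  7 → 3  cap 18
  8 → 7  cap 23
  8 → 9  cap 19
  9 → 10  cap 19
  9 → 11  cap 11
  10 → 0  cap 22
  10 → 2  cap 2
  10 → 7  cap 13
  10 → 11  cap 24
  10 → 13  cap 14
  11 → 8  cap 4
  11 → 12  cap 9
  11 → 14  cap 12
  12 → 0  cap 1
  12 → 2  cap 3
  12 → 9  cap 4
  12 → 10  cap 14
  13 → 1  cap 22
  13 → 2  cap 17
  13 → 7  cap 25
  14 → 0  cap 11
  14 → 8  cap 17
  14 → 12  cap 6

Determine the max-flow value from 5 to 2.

Maximum flow value: 33

augment #1: 5→10→2 bottleneck 2, total now 2
augment #2: 5→13→2 bottleneck 11, total now 13
augment #3: 5→10→13→2 bottleneck 4, total now 17
augment #4: 5→7→3→12→2 bottleneck 2, total now 19
augment #5: 5→9→10→13→2 bottleneck 2, total now 21
augment #6: 5→9→11→12→2 bottleneck 1, total now 22
augment #7: 5→7→3→6→4→2 bottleneck 3, total now 25
augment #8: 5→9→10→13→1→2 bottleneck 8, total now 33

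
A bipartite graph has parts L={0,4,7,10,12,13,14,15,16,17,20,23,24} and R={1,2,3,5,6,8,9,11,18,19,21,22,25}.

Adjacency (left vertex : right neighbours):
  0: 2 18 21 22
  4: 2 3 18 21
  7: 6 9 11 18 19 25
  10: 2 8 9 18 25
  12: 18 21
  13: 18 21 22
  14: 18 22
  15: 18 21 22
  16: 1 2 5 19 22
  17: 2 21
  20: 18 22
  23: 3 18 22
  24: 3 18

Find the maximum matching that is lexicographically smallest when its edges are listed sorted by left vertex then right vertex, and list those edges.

Lex-smallest maximum matching: {(0,2), (4,3), (7,6), (10,8), (12,18), (13,21), (14,22), (16,1)}

|M| = 8 (so the lex-smallest maximum matching has 8 edges)
process left vertices in ascending order; for each, take the smallest-labelled available neighbour that still permits 8 edges overall, or leave it unmatched if none does
lex-smallest matching: {0-2, 4-3, 7-6, 10-8, 12-18, 13-21, 14-22, 16-1}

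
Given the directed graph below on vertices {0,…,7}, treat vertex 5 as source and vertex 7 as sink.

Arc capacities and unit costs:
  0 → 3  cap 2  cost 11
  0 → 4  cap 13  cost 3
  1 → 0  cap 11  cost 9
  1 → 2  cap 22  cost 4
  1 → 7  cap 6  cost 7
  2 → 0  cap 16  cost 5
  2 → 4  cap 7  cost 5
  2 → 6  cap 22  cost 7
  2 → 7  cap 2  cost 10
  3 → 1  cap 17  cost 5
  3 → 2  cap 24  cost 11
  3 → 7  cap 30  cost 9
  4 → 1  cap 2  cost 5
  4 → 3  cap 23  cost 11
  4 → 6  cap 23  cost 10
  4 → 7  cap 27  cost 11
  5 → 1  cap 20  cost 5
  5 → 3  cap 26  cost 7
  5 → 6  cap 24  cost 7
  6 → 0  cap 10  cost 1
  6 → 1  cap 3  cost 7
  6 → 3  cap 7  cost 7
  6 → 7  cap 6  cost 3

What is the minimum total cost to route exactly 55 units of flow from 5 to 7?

shortest-cost path #1: 5→6→7 push 6 @ unit cost 10 (adds 60)
shortest-cost path #2: 5→1→7 push 6 @ unit cost 12 (adds 72)
shortest-cost path #3: 5→3→7 push 26 @ unit cost 16 (adds 416)
shortest-cost path #4: 5→1→2→7 push 2 @ unit cost 19 (adds 38)
shortest-cost path #5: 5→6→0→4→7 push 10 @ unit cost 22 (adds 220)
shortest-cost path #6: 5→6→3→7 push 4 @ unit cost 23 (adds 92)
shortest-cost path #7: 5→1→2→4→7 push 1 @ unit cost 25 (adds 25)
total cost = 923

Minimum cost for 55 units: 923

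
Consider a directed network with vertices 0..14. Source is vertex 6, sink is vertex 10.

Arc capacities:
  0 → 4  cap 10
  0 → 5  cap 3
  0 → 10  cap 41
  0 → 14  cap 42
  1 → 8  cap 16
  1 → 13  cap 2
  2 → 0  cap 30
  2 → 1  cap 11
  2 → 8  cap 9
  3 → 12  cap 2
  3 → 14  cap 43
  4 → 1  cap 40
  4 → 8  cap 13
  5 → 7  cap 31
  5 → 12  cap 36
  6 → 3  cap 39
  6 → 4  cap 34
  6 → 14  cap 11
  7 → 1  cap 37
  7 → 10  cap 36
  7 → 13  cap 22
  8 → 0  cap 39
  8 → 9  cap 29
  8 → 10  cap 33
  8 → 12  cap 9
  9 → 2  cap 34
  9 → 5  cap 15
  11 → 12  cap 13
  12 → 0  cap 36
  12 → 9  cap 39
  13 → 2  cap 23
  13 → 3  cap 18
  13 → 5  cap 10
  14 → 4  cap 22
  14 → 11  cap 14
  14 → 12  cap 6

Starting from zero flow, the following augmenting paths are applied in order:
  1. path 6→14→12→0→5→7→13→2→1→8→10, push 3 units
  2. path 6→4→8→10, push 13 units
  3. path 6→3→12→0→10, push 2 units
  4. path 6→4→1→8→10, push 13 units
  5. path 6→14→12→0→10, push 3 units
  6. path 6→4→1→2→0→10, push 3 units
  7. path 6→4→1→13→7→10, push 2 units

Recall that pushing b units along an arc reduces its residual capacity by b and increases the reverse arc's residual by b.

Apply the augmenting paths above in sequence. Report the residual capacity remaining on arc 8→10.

Residual capacity of (8,10): 4

after path 1 (6→14→12→0→5→7→13→2→1→8→10, push 3): res(8,10)=30
after path 2 (6→4→8→10, push 13): res(8,10)=17
after path 3 (6→3→12→0→10, push 2): res(8,10)=17
after path 4 (6→4→1→8→10, push 13): res(8,10)=4
after path 5 (6→14→12→0→10, push 3): res(8,10)=4
after path 6 (6→4→1→2→0→10, push 3): res(8,10)=4
after path 7 (6→4→1→13→7→10, push 2): res(8,10)=4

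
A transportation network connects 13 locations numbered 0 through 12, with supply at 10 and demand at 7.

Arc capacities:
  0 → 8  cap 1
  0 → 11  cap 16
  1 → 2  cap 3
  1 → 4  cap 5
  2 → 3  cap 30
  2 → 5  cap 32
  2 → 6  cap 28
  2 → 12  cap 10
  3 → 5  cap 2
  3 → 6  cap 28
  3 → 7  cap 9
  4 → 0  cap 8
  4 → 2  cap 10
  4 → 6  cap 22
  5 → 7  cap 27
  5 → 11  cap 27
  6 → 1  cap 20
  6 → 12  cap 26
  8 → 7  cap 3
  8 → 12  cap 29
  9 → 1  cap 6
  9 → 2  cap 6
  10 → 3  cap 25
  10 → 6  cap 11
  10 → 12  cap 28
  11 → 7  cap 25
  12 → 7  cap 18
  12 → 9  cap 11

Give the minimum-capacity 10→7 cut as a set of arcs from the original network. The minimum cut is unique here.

augment #1: 10→3→7 push 9
augment #2: 10→12→7 push 18
augment #3: 10→3→5→7 push 2
augment #4: 10→6→1→2→5→7 push 3
augment #5: 10→12→9→2→5→7 push 6
augment #6: 10→6→1→4→0→8→7 push 1
augment #7: 10→6→1→4→0→11→7 push 4
max flow = 43; residual-reachable set from 10 gives S-side
cut edges (S→T): {(1,2), (1,4), (3,5), (3,7), (9,2), (12,7)} total cap 43

Min-cut arcs: {(1,2), (1,4), (3,5), (3,7), (9,2), (12,7)} (total capacity 43)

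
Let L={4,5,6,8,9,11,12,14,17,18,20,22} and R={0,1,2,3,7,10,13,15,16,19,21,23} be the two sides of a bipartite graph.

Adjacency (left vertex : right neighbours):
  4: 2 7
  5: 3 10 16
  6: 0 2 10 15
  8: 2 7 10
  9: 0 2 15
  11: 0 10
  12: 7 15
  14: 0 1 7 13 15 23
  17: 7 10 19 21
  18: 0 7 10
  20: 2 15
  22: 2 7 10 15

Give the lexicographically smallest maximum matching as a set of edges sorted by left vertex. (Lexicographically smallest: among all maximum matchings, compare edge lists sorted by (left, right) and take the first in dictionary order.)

Lex-smallest maximum matching: {(4,2), (5,3), (6,0), (8,7), (9,15), (11,10), (14,1), (17,19)}

|M| = 8 (so the lex-smallest maximum matching has 8 edges)
process left vertices in ascending order; for each, take the smallest-labelled available neighbour that still permits 8 edges overall, or leave it unmatched if none does
lex-smallest matching: {4-2, 5-3, 6-0, 8-7, 9-15, 11-10, 14-1, 17-19}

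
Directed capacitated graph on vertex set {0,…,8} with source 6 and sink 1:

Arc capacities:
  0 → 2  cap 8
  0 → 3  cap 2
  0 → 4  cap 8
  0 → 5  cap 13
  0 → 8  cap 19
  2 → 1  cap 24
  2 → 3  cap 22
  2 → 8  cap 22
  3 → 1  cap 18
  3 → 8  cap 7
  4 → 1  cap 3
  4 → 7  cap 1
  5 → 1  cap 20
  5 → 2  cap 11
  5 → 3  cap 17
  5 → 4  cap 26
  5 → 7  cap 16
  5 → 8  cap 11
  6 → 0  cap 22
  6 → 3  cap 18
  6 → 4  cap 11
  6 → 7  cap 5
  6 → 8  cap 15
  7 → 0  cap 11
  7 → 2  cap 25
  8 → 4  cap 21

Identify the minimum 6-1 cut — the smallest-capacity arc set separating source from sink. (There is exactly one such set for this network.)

Min-cut arcs: {(0,2), (0,5), (3,1), (4,1), (4,7), (6,7)} (total capacity 48)

augment #1: 6→3→1 push 18
augment #2: 6→4→1 push 3
augment #3: 6→0→2→1 push 8
augment #4: 6→0→5→1 push 13
augment #5: 6→7→2→1 push 5
augment #6: 6→4→7→2→1 push 1
max flow = 48; residual-reachable set from 6 gives S-side
cut edges (S→T): {(0,2), (0,5), (3,1), (4,1), (4,7), (6,7)} total cap 48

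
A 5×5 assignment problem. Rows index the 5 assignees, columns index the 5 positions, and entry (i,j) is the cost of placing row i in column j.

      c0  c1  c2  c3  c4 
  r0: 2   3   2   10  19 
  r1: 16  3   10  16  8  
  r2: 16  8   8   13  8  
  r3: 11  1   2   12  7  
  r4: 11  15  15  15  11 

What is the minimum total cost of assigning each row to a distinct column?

optimal assignment: row0→col0 (cost 2), row1→col1 (cost 3), row2→col4 (cost 8), row3→col2 (cost 2), row4→col3 (cost 15)
total = 2 + 3 + 8 + 2 + 15 = 30

Minimum assignment cost: 30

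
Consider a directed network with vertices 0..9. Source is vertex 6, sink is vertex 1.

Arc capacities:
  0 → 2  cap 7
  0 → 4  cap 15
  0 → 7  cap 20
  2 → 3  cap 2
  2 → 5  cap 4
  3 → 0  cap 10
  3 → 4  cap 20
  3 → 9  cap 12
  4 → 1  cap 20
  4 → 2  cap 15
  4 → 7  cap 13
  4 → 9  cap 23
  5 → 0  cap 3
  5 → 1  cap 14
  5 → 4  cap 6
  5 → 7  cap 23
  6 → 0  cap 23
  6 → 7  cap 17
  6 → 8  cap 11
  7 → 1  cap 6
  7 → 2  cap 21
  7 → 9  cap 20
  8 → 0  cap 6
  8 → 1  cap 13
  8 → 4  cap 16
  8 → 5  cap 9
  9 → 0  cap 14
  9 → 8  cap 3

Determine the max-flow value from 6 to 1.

Maximum flow value: 41

augment #1: 6→7→1 bottleneck 6, total now 6
augment #2: 6→8→1 bottleneck 11, total now 17
augment #3: 6→0→4→1 bottleneck 15, total now 32
augment #4: 6→0→2→5→1 bottleneck 4, total now 36
augment #5: 6→7→9→8→1 bottleneck 2, total now 38
augment #6: 6→0→2→3→4→1 bottleneck 2, total now 40
augment #7: 6→7→9→8→4→1 bottleneck 1, total now 41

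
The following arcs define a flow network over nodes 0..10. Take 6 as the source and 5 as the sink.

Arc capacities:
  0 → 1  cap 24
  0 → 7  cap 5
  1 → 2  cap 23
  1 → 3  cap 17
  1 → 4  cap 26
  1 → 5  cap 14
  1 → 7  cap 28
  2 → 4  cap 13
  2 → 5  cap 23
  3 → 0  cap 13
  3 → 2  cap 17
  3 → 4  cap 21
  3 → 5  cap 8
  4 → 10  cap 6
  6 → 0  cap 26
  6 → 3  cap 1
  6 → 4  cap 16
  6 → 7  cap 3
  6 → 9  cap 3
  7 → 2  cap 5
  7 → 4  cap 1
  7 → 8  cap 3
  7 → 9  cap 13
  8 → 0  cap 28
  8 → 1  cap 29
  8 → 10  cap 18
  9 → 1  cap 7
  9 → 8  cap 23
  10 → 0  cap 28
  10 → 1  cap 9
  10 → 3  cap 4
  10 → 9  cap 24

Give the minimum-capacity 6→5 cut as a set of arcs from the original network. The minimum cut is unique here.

augment #1: 6→3→5 push 1
augment #2: 6→0→1→5 push 14
augment #3: 6→7→2→5 push 3
augment #4: 6→0→1→2→5 push 10
augment #5: 6→0→7→2→5 push 2
augment #6: 6→4→10→3→5 push 4
augment #7: 6→9→1→2→5 push 3
augment #8: 6→4→10→1→2→5 push 2
max flow = 39; residual-reachable set from 6 gives S-side
cut edges (S→T): {(4,10), (6,0), (6,3), (6,7), (6,9)} total cap 39

Min-cut arcs: {(4,10), (6,0), (6,3), (6,7), (6,9)} (total capacity 39)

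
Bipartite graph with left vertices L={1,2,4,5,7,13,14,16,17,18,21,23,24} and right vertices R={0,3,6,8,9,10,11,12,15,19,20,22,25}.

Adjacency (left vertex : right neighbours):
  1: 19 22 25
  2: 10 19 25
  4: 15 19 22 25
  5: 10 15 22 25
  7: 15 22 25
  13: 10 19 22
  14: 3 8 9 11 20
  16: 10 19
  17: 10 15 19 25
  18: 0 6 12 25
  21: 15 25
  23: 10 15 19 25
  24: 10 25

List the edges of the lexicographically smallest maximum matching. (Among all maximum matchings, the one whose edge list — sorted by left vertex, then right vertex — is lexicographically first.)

Lex-smallest maximum matching: {(1,19), (2,10), (4,15), (5,22), (7,25), (14,3), (18,0)}

|M| = 7 (so the lex-smallest maximum matching has 7 edges)
process left vertices in ascending order; for each, take the smallest-labelled available neighbour that still permits 7 edges overall, or leave it unmatched if none does
lex-smallest matching: {1-19, 2-10, 4-15, 5-22, 7-25, 14-3, 18-0}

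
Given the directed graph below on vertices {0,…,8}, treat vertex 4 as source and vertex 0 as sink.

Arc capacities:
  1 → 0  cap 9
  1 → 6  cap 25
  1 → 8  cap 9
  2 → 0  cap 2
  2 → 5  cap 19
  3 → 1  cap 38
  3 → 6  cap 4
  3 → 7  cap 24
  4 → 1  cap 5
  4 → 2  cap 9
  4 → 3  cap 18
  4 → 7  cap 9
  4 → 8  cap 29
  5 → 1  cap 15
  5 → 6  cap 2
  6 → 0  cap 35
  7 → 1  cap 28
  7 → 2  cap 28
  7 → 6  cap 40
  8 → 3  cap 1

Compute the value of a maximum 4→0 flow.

augment #1: 4→1→0 bottleneck 5, total now 5
augment #2: 4→2→0 bottleneck 2, total now 7
augment #3: 4→3→1→0 bottleneck 4, total now 11
augment #4: 4→3→6→0 bottleneck 4, total now 15
augment #5: 4→7→6→0 bottleneck 9, total now 24
augment #6: 4→2→5→6→0 bottleneck 2, total now 26
augment #7: 4→3→1→6→0 bottleneck 10, total now 36
augment #8: 4→2→5→1→6→0 bottleneck 5, total now 41
augment #9: 4→8→3→1→6→0 bottleneck 1, total now 42

Maximum flow value: 42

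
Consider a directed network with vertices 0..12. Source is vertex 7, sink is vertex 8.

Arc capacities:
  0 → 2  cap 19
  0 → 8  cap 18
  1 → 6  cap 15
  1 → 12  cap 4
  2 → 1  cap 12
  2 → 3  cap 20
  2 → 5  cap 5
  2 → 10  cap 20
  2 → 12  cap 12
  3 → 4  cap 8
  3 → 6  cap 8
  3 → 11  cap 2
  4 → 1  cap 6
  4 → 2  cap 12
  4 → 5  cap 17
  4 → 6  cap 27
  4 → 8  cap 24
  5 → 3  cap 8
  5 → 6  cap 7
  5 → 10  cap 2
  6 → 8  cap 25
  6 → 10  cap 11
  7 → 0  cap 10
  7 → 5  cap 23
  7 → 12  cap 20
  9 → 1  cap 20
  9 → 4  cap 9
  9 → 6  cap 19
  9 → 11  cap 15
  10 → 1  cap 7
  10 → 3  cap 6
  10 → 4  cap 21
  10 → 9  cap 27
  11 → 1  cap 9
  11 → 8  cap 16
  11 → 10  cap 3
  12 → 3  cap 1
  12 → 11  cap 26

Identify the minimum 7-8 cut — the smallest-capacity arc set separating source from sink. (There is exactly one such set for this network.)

augment #1: 7→0→8 push 10
augment #2: 7→5→6→8 push 7
augment #3: 7→12→11→8 push 16
augment #4: 7→5→3→4→8 push 8
augment #5: 7→5→10→4→8 push 2
augment #6: 7→12→3→6→8 push 1
augment #7: 7→12→11→1→6→8 push 3
max flow = 47; residual-reachable set from 7 gives S-side
cut edges (S→T): {(5,3), (5,6), (5,10), (7,0), (7,12)} total cap 47

Min-cut arcs: {(5,3), (5,6), (5,10), (7,0), (7,12)} (total capacity 47)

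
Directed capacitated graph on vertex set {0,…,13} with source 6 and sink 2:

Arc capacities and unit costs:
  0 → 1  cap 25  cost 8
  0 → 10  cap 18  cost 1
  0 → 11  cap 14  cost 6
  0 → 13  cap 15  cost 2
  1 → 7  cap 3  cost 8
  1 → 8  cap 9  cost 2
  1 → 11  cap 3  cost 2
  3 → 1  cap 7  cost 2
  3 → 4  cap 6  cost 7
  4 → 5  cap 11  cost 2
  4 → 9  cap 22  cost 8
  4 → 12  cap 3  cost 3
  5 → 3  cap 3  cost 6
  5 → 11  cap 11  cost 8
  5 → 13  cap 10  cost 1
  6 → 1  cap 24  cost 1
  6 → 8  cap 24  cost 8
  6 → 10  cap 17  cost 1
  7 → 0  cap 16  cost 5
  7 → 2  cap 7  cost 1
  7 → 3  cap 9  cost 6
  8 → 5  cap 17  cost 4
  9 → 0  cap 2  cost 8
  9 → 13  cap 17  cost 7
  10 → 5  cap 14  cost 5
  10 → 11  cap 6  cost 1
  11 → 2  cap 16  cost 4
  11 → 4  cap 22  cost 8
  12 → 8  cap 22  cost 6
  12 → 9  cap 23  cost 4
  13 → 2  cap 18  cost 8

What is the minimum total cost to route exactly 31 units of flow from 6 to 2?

Minimum cost for 31 units: 453

shortest-cost path #1: 6→10→11→2 push 6 @ unit cost 6 (adds 36)
shortest-cost path #2: 6→1→11→2 push 3 @ unit cost 7 (adds 21)
shortest-cost path #3: 6→1→7→2 push 3 @ unit cost 10 (adds 30)
shortest-cost path #4: 6→10→5→13→2 push 10 @ unit cost 15 (adds 150)
shortest-cost path #5: 6→10→5→11→2 push 1 @ unit cost 18 (adds 18)
shortest-cost path #6: 6→1→8→5→11→2 push 6 @ unit cost 19 (adds 114)
shortest-cost path #7: 6→1→8→5→3→4→12→9→13→2 push 2 @ unit cost 42 (adds 84)
total cost = 453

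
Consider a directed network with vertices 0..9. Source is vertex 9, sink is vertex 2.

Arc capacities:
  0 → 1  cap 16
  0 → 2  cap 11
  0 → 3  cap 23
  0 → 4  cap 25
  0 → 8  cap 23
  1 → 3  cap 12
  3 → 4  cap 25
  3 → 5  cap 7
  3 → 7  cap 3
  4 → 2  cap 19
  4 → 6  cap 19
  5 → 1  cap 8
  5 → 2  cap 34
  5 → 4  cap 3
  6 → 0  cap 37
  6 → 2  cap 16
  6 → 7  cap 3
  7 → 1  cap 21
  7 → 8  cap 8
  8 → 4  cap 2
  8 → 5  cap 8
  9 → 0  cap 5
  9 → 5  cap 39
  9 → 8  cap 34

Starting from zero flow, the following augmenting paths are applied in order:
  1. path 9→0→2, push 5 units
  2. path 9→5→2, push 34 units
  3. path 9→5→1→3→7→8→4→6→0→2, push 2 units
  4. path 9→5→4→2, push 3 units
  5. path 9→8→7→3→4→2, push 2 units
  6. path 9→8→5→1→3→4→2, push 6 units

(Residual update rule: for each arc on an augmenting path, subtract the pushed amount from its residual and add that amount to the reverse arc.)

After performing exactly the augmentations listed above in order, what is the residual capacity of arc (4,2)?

after path 1 (9→0→2, push 5): res(4,2)=19
after path 2 (9→5→2, push 34): res(4,2)=19
after path 3 (9→5→1→3→7→8→4→6→0→2, push 2): res(4,2)=19
after path 4 (9→5→4→2, push 3): res(4,2)=16
after path 5 (9→8→7→3→4→2, push 2): res(4,2)=14
after path 6 (9→8→5→1→3→4→2, push 6): res(4,2)=8

Residual capacity of (4,2): 8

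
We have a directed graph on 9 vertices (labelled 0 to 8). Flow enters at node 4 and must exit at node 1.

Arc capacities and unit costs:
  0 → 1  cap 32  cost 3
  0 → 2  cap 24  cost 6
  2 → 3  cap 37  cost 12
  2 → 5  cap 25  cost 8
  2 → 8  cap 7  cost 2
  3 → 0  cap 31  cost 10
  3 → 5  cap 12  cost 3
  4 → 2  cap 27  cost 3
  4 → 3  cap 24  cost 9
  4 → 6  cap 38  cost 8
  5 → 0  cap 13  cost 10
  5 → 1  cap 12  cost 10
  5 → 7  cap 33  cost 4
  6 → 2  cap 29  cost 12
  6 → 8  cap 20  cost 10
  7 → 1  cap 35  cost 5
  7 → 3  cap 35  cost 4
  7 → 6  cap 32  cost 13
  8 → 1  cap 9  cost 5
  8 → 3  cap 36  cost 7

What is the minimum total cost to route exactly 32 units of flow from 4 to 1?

shortest-cost path #1: 4→2→8→1 push 7 @ unit cost 10 (adds 70)
shortest-cost path #2: 4→2→5→7→1 push 20 @ unit cost 20 (adds 400)
shortest-cost path #3: 4→3→5→7→1 push 5 @ unit cost 21 (adds 105)
total cost = 575

Minimum cost for 32 units: 575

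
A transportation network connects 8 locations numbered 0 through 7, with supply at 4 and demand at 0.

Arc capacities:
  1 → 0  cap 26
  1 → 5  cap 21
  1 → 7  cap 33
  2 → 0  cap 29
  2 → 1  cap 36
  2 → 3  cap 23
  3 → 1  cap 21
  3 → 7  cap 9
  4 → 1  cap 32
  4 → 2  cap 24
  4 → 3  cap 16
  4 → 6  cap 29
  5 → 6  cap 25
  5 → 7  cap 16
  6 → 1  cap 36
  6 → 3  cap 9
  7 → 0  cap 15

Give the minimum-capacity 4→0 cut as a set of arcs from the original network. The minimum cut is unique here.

augment #1: 4→1→0 push 26
augment #2: 4→2→0 push 24
augment #3: 4→1→7→0 push 6
augment #4: 4→3→7→0 push 9
max flow = 65; residual-reachable set from 4 gives S-side
cut edges (S→T): {(1,0), (4,2), (7,0)} total cap 65

Min-cut arcs: {(1,0), (4,2), (7,0)} (total capacity 65)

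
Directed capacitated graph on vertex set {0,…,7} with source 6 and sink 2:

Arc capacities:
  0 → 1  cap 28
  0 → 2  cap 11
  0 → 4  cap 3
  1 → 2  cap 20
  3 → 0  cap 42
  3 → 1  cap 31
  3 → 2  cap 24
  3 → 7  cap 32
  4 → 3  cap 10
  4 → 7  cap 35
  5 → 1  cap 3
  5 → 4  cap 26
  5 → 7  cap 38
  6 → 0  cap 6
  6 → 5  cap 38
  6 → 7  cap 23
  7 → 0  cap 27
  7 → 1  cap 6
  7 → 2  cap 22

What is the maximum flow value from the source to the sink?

augment #1: 6→0→2 bottleneck 6, total now 6
augment #2: 6→7→2 bottleneck 22, total now 28
augment #3: 6→5→1→2 bottleneck 3, total now 31
augment #4: 6→7→0→2 bottleneck 1, total now 32
augment #5: 6→5→4→3→2 bottleneck 10, total now 42
augment #6: 6→5→7→0→2 bottleneck 4, total now 46
augment #7: 6→5→7→1→2 bottleneck 6, total now 52
augment #8: 6→5→7→0→1→2 bottleneck 11, total now 63

Maximum flow value: 63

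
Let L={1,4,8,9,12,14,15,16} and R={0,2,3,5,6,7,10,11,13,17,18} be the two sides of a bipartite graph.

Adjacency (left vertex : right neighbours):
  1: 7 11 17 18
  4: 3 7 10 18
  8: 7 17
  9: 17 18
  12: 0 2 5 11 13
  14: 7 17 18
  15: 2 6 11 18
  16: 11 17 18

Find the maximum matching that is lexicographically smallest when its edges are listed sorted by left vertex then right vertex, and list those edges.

Lex-smallest maximum matching: {(1,7), (4,3), (8,17), (9,18), (12,0), (15,2), (16,11)}

|M| = 7 (so the lex-smallest maximum matching has 7 edges)
process left vertices in ascending order; for each, take the smallest-labelled available neighbour that still permits 7 edges overall, or leave it unmatched if none does
lex-smallest matching: {1-7, 4-3, 8-17, 9-18, 12-0, 15-2, 16-11}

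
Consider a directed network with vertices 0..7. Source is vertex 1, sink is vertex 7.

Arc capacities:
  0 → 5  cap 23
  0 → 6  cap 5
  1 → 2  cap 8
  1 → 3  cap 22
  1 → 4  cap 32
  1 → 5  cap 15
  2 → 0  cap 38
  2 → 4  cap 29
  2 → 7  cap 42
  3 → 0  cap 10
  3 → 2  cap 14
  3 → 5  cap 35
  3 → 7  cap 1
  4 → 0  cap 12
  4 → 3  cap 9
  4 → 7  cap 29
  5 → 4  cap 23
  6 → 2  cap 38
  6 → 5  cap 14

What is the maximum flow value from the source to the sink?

Maximum flow value: 57

augment #1: 1→2→7 bottleneck 8, total now 8
augment #2: 1→3→7 bottleneck 1, total now 9
augment #3: 1→4→7 bottleneck 29, total now 38
augment #4: 1→3→2→7 bottleneck 14, total now 52
augment #5: 1→3→0→6→2→7 bottleneck 5, total now 57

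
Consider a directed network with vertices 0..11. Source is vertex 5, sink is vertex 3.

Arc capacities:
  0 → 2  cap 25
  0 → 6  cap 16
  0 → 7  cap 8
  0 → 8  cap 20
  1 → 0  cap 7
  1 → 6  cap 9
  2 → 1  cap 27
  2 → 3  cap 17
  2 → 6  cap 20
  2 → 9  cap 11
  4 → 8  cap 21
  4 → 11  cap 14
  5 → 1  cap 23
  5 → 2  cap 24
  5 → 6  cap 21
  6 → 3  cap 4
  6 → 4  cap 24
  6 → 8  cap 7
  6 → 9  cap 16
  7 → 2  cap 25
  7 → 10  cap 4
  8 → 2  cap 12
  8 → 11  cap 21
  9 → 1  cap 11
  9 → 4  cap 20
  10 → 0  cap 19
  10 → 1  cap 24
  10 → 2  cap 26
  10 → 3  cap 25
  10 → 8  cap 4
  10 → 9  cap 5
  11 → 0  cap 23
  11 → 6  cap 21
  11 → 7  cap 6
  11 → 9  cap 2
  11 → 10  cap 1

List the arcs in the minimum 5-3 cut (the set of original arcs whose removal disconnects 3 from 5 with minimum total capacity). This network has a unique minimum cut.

augment #1: 5→2→3 push 17
augment #2: 5→6→3 push 4
augment #3: 5→1→0→7→10→3 push 4
augment #4: 5→6→4→11→10→3 push 1
max flow = 26; residual-reachable set from 5 gives S-side
cut edges (S→T): {(2,3), (6,3), (7,10), (11,10)} total cap 26

Min-cut arcs: {(2,3), (6,3), (7,10), (11,10)} (total capacity 26)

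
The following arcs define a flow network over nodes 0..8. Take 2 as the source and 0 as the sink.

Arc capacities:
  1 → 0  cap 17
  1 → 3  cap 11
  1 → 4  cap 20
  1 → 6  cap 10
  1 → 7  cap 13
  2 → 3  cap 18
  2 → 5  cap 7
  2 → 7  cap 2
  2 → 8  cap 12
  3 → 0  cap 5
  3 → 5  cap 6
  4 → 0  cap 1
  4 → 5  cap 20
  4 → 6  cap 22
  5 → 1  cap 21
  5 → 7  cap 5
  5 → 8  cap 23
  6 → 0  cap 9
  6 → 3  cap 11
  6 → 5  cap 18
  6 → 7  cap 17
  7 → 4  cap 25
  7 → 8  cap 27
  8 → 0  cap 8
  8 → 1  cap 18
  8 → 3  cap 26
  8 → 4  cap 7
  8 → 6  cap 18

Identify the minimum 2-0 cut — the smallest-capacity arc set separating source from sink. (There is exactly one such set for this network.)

Min-cut arcs: {(2,5), (2,7), (2,8), (3,0), (3,5)} (total capacity 32)

augment #1: 2→3→0 push 5
augment #2: 2→8→0 push 8
augment #3: 2→5→1→0 push 7
augment #4: 2→7→4→0 push 1
augment #5: 2→8→1→0 push 4
augment #6: 2→3→5→1→0 push 6
augment #7: 2→7→4→6→0 push 1
max flow = 32; residual-reachable set from 2 gives S-side
cut edges (S→T): {(2,5), (2,7), (2,8), (3,0), (3,5)} total cap 32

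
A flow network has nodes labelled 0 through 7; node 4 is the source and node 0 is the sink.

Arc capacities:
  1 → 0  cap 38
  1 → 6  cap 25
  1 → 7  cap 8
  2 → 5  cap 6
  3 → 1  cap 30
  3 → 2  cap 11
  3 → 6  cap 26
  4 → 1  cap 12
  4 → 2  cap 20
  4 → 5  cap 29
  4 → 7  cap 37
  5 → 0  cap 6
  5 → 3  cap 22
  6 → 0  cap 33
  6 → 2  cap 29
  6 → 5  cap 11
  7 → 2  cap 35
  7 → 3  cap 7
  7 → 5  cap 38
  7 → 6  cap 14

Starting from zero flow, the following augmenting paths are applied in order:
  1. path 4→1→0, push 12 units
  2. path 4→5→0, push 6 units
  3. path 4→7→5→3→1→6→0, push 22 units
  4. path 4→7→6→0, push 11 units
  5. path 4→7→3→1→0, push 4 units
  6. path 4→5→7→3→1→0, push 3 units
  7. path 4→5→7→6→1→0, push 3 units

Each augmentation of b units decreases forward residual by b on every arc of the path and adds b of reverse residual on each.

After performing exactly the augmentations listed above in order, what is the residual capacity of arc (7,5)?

Residual capacity of (7,5): 22

after path 1 (4→1→0, push 12): res(7,5)=38
after path 2 (4→5→0, push 6): res(7,5)=38
after path 3 (4→7→5→3→1→6→0, push 22): res(7,5)=16
after path 4 (4→7→6→0, push 11): res(7,5)=16
after path 5 (4→7→3→1→0, push 4): res(7,5)=16
after path 6 (4→5→7→3→1→0, push 3): res(7,5)=19
after path 7 (4→5→7→6→1→0, push 3): res(7,5)=22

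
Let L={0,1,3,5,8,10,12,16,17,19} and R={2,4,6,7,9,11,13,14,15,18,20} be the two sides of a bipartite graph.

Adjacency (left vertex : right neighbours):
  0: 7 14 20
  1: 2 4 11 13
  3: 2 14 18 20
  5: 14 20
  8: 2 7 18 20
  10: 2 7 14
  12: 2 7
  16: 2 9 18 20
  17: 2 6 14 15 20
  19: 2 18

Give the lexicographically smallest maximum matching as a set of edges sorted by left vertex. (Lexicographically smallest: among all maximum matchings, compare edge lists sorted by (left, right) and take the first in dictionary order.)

Lex-smallest maximum matching: {(0,7), (1,4), (3,2), (5,14), (8,20), (16,9), (17,6), (19,18)}

|M| = 8 (so the lex-smallest maximum matching has 8 edges)
process left vertices in ascending order; for each, take the smallest-labelled available neighbour that still permits 8 edges overall, or leave it unmatched if none does
lex-smallest matching: {0-7, 1-4, 3-2, 5-14, 8-20, 16-9, 17-6, 19-18}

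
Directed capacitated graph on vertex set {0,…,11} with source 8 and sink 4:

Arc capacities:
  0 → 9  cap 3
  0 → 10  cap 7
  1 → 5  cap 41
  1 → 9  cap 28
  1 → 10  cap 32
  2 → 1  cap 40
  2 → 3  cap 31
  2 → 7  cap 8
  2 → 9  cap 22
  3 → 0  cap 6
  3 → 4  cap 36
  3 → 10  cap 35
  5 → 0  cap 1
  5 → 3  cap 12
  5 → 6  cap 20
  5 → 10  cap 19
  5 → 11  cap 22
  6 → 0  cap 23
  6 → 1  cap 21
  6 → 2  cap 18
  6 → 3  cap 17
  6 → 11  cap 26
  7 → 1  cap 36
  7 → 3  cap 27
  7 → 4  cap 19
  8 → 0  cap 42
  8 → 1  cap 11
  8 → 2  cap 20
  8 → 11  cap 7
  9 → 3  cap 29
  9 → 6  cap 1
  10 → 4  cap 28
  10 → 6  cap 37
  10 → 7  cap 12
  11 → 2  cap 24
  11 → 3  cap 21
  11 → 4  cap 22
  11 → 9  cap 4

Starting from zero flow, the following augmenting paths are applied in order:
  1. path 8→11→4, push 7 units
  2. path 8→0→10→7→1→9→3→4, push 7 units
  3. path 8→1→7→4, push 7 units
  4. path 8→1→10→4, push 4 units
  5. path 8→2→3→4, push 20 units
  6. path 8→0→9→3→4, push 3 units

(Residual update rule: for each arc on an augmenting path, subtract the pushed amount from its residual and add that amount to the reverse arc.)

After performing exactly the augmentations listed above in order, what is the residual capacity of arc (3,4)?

after path 1 (8→11→4, push 7): res(3,4)=36
after path 2 (8→0→10→7→1→9→3→4, push 7): res(3,4)=29
after path 3 (8→1→7→4, push 7): res(3,4)=29
after path 4 (8→1→10→4, push 4): res(3,4)=29
after path 5 (8→2→3→4, push 20): res(3,4)=9
after path 6 (8→0→9→3→4, push 3): res(3,4)=6

Residual capacity of (3,4): 6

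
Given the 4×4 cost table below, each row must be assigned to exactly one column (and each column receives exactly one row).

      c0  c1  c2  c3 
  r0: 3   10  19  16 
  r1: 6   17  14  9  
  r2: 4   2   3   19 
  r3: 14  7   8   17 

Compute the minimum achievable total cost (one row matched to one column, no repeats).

one of 2 optimal assignments: row0→col0 (cost 3), row1→col3 (cost 9), row2→col1 (cost 2), row3→col2 (cost 8)
total = 3 + 9 + 2 + 8 = 22

Minimum assignment cost: 22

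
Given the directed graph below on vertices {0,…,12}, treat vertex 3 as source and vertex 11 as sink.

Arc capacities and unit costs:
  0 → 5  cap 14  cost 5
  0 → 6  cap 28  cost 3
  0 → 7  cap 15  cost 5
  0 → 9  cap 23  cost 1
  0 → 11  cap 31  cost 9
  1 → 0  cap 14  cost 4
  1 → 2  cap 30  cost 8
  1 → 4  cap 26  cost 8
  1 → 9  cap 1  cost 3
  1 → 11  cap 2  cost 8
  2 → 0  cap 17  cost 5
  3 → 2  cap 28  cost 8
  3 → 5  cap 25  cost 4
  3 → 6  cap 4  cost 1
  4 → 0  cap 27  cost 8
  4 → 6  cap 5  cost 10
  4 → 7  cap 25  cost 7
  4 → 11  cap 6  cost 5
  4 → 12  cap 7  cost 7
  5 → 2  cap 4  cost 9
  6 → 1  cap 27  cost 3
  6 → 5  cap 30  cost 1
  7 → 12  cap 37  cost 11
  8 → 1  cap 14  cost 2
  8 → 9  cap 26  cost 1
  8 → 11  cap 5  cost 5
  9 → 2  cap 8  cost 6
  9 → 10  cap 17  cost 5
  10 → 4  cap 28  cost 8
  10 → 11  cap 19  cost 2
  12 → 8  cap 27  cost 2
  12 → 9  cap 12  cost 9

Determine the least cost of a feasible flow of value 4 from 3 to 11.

Minimum cost for 4 units: 54

shortest-cost path #1: 3→6→1→11 push 2 @ unit cost 12 (adds 24)
shortest-cost path #2: 3→6→1→9→10→11 push 1 @ unit cost 14 (adds 14)
shortest-cost path #3: 3→6→1→0→9→10→11 push 1 @ unit cost 16 (adds 16)
total cost = 54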